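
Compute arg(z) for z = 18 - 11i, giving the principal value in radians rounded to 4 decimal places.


Step 1: z = 18 - 11i
Step 2: arg(z) = atan2(-11, 18)
Step 3: arg(z) = -0.5485

-0.5485


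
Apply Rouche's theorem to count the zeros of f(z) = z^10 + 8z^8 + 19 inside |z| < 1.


Step 1: On |z| = 1 the three terms have sizes |z^10| = 1^10 = 1, |8z^8| = 8*1^8 = 8, |19| = 19
Step 2: The dominant term is g(z) = 19; let h(z) = z^10 + 8z^8 so f = g + h
Step 3: On |z| = 1: |g| = 19 and |h| <= 1 + 8 = 9
Step 4: Since 19 > 9, |h| < |g| on |z| = 1, so by Rouche f has the same number of zeros as g inside |z| < 1
Step 5: g(z) = 19 is a nonzero constant with no zeros inside |z| < 1. Answer = 0

0


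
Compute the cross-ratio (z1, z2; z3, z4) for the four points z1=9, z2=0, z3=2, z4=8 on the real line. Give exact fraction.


Step 1: (z1-z3)(z2-z4) = 7 * (-8) = -56
Step 2: (z1-z4)(z2-z3) = 1 * (-2) = -2
Step 3: Cross-ratio = 56/2 = 28

28


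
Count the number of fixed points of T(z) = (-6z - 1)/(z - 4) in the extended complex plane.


Step 1: Fixed points satisfy T(z) = z
Step 2: z^2 + 2z + 1 = 0
Step 3: Discriminant = 2^2 - 4*1*1 = 0
Step 4: Number of fixed points = 1

1


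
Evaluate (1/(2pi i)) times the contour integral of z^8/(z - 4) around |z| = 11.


Step 1: f(z) = z^8, a = 4 is inside |z| = 11
Step 2: By Cauchy integral formula: (1/(2pi*i)) * integral = f(a)
Step 3: f(4) = 4^8 = 65536

65536


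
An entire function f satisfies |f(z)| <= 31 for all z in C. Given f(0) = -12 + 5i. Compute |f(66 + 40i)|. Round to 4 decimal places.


Step 1: By Liouville's theorem, a bounded entire function is constant.
Step 2: f(z) = f(0) = -12 + 5i for all z.
Step 3: |f(w)| = |-12 + 5i| = sqrt(144 + 25)
Step 4: = 13.0

13.0


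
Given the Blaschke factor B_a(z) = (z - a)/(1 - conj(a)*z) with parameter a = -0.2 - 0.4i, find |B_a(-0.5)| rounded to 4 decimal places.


Step 1: Numerator z0 - a = -0.5 - (-0.2 - 0.4i) = -0.3 + 0.4i
Step 2: Denominator 1 - conj(a)*z0 = 1 - (-0.2 + 0.4i)*(-0.5) = 0.9 + 0.2i
Step 3: |z0 - a|^2 = (-0.3)^2 + 0.4^2 = 0.25; |1 - conj(a)*z0|^2 = 0.9^2 + 0.2^2 = 0.85
Step 4: |B_a(-0.5)| = sqrt(0.25 / 0.85) = sqrt(0.294118)
Step 5: = 0.5423

0.5423


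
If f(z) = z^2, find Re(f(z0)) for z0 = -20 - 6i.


Step 1: z0 = -20 - 6i
Step 2: z0^2 = (-20)^2 - (-6)^2 + 240i
Step 3: real part = 400 - 36 = 364

364


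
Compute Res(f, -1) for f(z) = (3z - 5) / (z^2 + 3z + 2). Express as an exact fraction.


Step 1: Q(z) = z^2 + 3z + 2 = (z + 1)(z + 2)
Step 2: Q'(z) = 2z + 3
Step 3: Q'(-1) = 1, P(-1) = -8
Step 4: Res = P(-1)/Q'(-1) = -8/1 = -8

-8


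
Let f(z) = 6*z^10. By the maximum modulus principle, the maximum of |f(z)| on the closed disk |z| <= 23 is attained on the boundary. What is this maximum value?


Step 1: On |z| = 23, |f(z)| = 6 * |z|^10 = 6 * 23^10
Step 2: By maximum modulus principle, maximum is on boundary.
Step 3: Maximum = 6 * 41426511213649 = 248559067281894

248559067281894


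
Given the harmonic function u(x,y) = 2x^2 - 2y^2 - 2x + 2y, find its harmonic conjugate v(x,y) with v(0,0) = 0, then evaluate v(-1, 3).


Step 1: v_x = -u_y = 4y - 2
Step 2: v_y = u_x = 4x - 2
Step 3: v = 4xy - 2x - 2y + C
Step 4: v(0,0) = 0 => C = 0
Step 5: v(-1, 3) = -16

-16


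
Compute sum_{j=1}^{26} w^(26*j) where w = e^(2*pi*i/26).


Step 1: The sum sum_{j=1}^{n} w^(k*j) equals n if n | k, else 0.
Step 2: Here n = 26, k = 26
Step 3: Does n divide k? 26 | 26 -> True
Step 4: Sum = 26

26


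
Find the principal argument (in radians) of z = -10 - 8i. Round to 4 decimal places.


Step 1: z = -10 - 8i
Step 2: arg(z) = atan2(-8, -10)
Step 3: arg(z) = -2.4669

-2.4669


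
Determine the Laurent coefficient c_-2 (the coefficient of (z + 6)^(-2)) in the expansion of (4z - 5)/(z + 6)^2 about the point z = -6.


Step 1: Write the numerator in powers of (z + 6): 4z - 5 = 4(z + 6) + (4*(-6) - 5) = 4(z + 6) - 29
Step 2: Divide by (z + 6)^2: f(z) = -29(z + 6)^(-2) + 4(z + 6)^(-1)
Step 3: This finite sum is the Laurent series of f about z = -6.
Step 4: Coefficient of (z + 6)^(-2) = 4*(-6) - 5 = -29

-29


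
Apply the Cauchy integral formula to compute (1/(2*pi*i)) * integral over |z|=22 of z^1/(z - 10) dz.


Step 1: f(z) = z^1, a = 10 is inside |z| = 22
Step 2: By Cauchy integral formula: (1/(2pi*i)) * integral = f(a)
Step 3: f(10) = 10^1 = 10

10


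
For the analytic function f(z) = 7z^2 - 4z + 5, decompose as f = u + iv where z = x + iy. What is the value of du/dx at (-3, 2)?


Step 1: f(z) = 7(x+iy)^2 - 4(x+iy) + 5
Step 2: u = 7(x^2 - y^2) - 4x + 5
Step 3: u_x = 14x - 4
Step 4: At (-3, 2): u_x = -42 - 4 = -46

-46


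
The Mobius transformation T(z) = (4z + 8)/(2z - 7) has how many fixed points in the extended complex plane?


Step 1: Fixed points satisfy T(z) = z
Step 2: 2z^2 - 11z - 8 = 0
Step 3: Discriminant = (-11)^2 - 4*2*(-8) = 185
Step 4: Number of fixed points = 2

2


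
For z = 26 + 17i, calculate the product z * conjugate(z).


Step 1: conj(z) = 26 - 17i
Step 2: z * conj(z) = 26^2 + 17^2
Step 3: = 676 + 289 = 965

965


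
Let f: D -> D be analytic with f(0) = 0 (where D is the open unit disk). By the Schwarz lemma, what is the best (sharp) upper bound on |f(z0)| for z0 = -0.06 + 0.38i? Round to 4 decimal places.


Step 1: Schwarz lemma: if f: D -> D is analytic with f(0) = 0, then |f(z)| <= |z| for all z in D, and this is sharp (f(z) = z).
Step 2: |z0|^2 = (-0.06)^2 + 0.38^2 = 0.148
Step 3: |z0| = sqrt(0.148) = 0.384708
Step 4: Best bound = |z0| = 0.3847

0.3847


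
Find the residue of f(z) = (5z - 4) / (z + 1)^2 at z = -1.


Step 1: Pole of order 2 at z = -1
Step 2: Res = lim d/dz [(z + 1)^2 * f(z)] as z -> -1
Step 3: (z + 1)^2 * f(z) = 5z - 4
Step 4: d/dz[5z - 4] = 5

5


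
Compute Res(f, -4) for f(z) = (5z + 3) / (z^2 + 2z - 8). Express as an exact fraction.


Step 1: Q(z) = z^2 + 2z - 8 = (z + 4)(z - 2)
Step 2: Q'(z) = 2z + 2
Step 3: Q'(-4) = -6, P(-4) = -17
Step 4: Res = P(-4)/Q'(-4) = -17/(-6) = 17/6

17/6


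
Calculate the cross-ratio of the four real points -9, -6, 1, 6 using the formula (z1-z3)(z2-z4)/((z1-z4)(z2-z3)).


Step 1: (z1-z3)(z2-z4) = (-10) * (-12) = 120
Step 2: (z1-z4)(z2-z3) = (-15) * (-7) = 105
Step 3: Cross-ratio = 120/105 = 8/7

8/7


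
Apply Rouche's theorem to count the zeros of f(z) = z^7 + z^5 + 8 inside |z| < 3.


Step 1: On |z| = 3 the three terms have sizes |z^7| = 3^7 = 2187, |z^5| = 3^5 = 243, |8| = 8
Step 2: The dominant term is g(z) = z^7; let h(z) = z^5 + 8 so f = g + h
Step 3: On |z| = 3: |g| = 2187 and |h| <= 243 + 8 = 251
Step 4: Since 2187 > 251, |h| < |g| on |z| = 3, so by Rouche f has the same number of zeros as g inside |z| < 3
Step 5: g(z) = z^7 has 7 zeros (all at the origin) inside |z| < 3. Answer = 7

7


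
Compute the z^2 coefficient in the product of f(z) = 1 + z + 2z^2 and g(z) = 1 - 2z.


Step 1: z^2 term in f*g comes from: (1)*(0) + (z)*(-2z) + (2z^2)*(1)
Step 2: = 0 - 2 + 2
Step 3: = 0

0


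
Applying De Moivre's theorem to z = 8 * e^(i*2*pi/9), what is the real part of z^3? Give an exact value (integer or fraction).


Step 1: By De Moivre's theorem, z^3 = 8^3 * e^(i*3*2*pi/9) = 512 * (cos(2*pi/3) + i*sin(2*pi/3))
Step 2: |z|^3 = 8^3 = 512
Step 3: The angle 2*pi/3 already lies in [0, 2*pi)
Step 4: cos(2*pi/3) = -1/2
Step 5: Re(z^3) = 512 * (-1/2) = -256

-256


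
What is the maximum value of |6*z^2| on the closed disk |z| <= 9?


Step 1: On |z| = 9, |f(z)| = 6 * |z|^2 = 6 * 9^2
Step 2: By maximum modulus principle, maximum is on boundary.
Step 3: Maximum = 6 * 81 = 486

486


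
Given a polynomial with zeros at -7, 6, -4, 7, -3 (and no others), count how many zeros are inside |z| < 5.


Step 1: Check each root:
  z = -7: |-7| = 7 >= 5
  z = 6: |6| = 6 >= 5
  z = -4: |-4| = 4 < 5
  z = 7: |7| = 7 >= 5
  z = -3: |-3| = 3 < 5
Step 2: Count = 2

2


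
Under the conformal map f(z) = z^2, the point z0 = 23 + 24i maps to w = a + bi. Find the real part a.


Step 1: z0 = 23 + 24i
Step 2: z0^2 = 23^2 - 24^2 + 1104i
Step 3: real part = 529 - 576 = -47

-47


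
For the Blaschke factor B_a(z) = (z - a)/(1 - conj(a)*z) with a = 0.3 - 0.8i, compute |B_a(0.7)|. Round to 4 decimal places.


Step 1: Numerator z0 - a = 0.7 - (0.3 - 0.8i) = 0.4 + 0.8i
Step 2: Denominator 1 - conj(a)*z0 = 1 - (0.3 + 0.8i)*0.7 = 0.79 - 0.56i
Step 3: |z0 - a|^2 = 0.4^2 + 0.8^2 = 0.8; |1 - conj(a)*z0|^2 = 0.79^2 + (-0.56)^2 = 0.9377
Step 4: |B_a(0.7)| = sqrt(0.8 / 0.9377) = sqrt(0.853151)
Step 5: = 0.9237

0.9237


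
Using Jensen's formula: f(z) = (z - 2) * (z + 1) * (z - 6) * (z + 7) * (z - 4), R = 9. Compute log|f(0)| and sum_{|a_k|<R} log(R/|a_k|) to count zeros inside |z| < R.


Jensen's formula: (1/2pi)*integral log|f(Re^it)|dt = log|f(0)| + sum_{|a_k|<R} log(R/|a_k|)
Step 1: f(0) = (-2) * 1 * (-6) * 7 * (-4) = -336
Step 2: log|f(0)| = log|2| + log|-1| + log|6| + log|-7| + log|4| = 5.8171
Step 3: Zeros inside |z| < 9: 2, -1, 6, -7, 4
Step 4: Jensen sum = log(9/2) + log(9/1) + log(9/6) + log(9/7) + log(9/4) = 5.169
Step 5: n(R) = number of terms in the Jensen sum = count of zeros inside |z| < 9 = 5

5


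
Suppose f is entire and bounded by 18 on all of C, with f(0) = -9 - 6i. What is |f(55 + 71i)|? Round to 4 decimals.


Step 1: By Liouville's theorem, a bounded entire function is constant.
Step 2: f(z) = f(0) = -9 - 6i for all z.
Step 3: |f(w)| = |-9 - 6i| = sqrt(81 + 36)
Step 4: = 10.8167

10.8167


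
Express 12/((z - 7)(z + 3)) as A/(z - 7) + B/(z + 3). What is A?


Step 1: Multiply both sides by (z - 7) and set z = 7
Step 2: A = 12 / (7 + 3)
Step 3: A = 12 / 10
Step 4: A = 6/5

6/5


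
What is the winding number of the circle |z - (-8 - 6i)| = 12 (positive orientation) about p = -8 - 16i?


Step 1: Center c = (-8, -6), radius = 12
Step 2: |p - c|^2 = 0^2 + (-10)^2 = 100
Step 3: r^2 = 144
Step 4: |p-c| < r so winding number = 1

1


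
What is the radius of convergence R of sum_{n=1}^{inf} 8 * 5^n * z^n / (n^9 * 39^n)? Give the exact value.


Step 1: General term a_n = 8 * 5^n / (n^9 * 39^n)
Step 2: By the root test, |a_n|^(1/n) = 8^(1/n) * 5 / (n^(9/n) * 39) -> 5/39 as n -> infinity (since 8^(1/n) -> 1 and n^(9/n) -> 1)
Step 3: R = 1/lim|a_n|^(1/n) = 39/5

39/5


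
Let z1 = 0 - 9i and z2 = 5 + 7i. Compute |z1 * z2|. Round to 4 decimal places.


Step 1: |z1| = sqrt(0^2 + (-9)^2) = sqrt(81)
Step 2: |z2| = sqrt(5^2 + 7^2) = sqrt(74)
Step 3: |z1*z2| = |z1|*|z2| = sqrt(81) * sqrt(74) = sqrt(81 * 74) = sqrt(5994)
Step 4: = 77.4209

77.4209


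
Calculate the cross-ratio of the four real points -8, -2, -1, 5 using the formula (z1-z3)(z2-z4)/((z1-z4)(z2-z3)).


Step 1: (z1-z3)(z2-z4) = (-7) * (-7) = 49
Step 2: (z1-z4)(z2-z3) = (-13) * (-1) = 13
Step 3: Cross-ratio = 49/13 = 49/13

49/13


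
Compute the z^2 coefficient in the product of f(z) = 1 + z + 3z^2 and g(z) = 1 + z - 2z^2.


Step 1: z^2 term in f*g comes from: (1)*(-2z^2) + (z)*(z) + (3z^2)*(1)
Step 2: = -2 + 1 + 3
Step 3: = 2

2


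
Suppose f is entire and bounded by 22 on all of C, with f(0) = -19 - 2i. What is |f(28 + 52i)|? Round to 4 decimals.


Step 1: By Liouville's theorem, a bounded entire function is constant.
Step 2: f(z) = f(0) = -19 - 2i for all z.
Step 3: |f(w)| = |-19 - 2i| = sqrt(361 + 4)
Step 4: = 19.105

19.105


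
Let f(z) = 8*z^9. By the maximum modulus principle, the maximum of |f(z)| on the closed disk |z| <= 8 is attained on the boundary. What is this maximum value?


Step 1: On |z| = 8, |f(z)| = 8 * |z|^9 = 8 * 8^9
Step 2: By maximum modulus principle, maximum is on boundary.
Step 3: Maximum = 8 * 134217728 = 1073741824

1073741824


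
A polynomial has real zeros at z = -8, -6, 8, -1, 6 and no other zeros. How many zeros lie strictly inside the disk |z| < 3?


Step 1: Check each root:
  z = -8: |-8| = 8 >= 3
  z = -6: |-6| = 6 >= 3
  z = 8: |8| = 8 >= 3
  z = -1: |-1| = 1 < 3
  z = 6: |6| = 6 >= 3
Step 2: Count = 1

1


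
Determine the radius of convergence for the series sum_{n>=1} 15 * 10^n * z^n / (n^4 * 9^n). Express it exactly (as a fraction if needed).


Step 1: General term a_n = 15 * 10^n / (n^4 * 9^n)
Step 2: By the root test, |a_n|^(1/n) = 15^(1/n) * 10 / (n^(4/n) * 9) -> 10/9 as n -> infinity (since 15^(1/n) -> 1 and n^(4/n) -> 1)
Step 3: R = 1/lim|a_n|^(1/n) = 9/10

9/10


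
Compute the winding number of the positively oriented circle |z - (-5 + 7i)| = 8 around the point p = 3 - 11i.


Step 1: Center c = (-5, 7), radius = 8
Step 2: |p - c|^2 = 8^2 + (-18)^2 = 388
Step 3: r^2 = 64
Step 4: |p-c| > r so winding number = 0

0


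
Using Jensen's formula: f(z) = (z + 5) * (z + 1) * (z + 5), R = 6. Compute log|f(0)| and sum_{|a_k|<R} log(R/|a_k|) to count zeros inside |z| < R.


Jensen's formula: (1/2pi)*integral log|f(Re^it)|dt = log|f(0)| + sum_{|a_k|<R} log(R/|a_k|)
Step 1: f(0) = 5 * 1 * 5 = 25
Step 2: log|f(0)| = log|-5| + log|-1| + log|-5| = 3.2189
Step 3: Zeros inside |z| < 6: -5, -1, -5
Step 4: Jensen sum = log(6/5) + log(6/1) + log(6/5) = 2.1564
Step 5: n(R) = number of terms in the Jensen sum = count of zeros inside |z| < 6 = 3

3


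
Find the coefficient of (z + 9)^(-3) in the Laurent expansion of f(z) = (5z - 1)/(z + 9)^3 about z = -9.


Step 1: Write the numerator in powers of (z + 9): 5z - 1 = 5(z + 9) + (5*(-9) - 1) = 5(z + 9) - 46
Step 2: Divide by (z + 9)^3: f(z) = -46(z + 9)^(-3) + 5(z + 9)^(-2)
Step 3: This finite sum is the Laurent series of f about z = -9.
Step 4: Coefficient of (z + 9)^(-3) = 5*(-9) - 1 = -46

-46


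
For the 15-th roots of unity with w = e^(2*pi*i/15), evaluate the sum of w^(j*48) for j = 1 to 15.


Step 1: The sum sum_{j=1}^{n} w^(k*j) equals n if n | k, else 0.
Step 2: Here n = 15, k = 48
Step 3: Does n divide k? 15 | 48 -> False
Step 4: Sum = 0

0


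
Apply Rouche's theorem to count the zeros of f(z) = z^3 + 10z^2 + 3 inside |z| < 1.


Step 1: On |z| = 1 the three terms have sizes |z^3| = 1^3 = 1, |10z^2| = 10*1^2 = 10, |3| = 3
Step 2: The dominant term is g(z) = 10z^2; let h(z) = z^3 + 3 so f = g + h
Step 3: On |z| = 1: |g| = 10 and |h| <= 1 + 3 = 4
Step 4: Since 10 > 4, |h| < |g| on |z| = 1, so by Rouche f has the same number of zeros as g inside |z| < 1
Step 5: g(z) = 10z^2 has 2 zeros (at the origin, multiplicity 2) inside |z| < 1. Answer = 2

2


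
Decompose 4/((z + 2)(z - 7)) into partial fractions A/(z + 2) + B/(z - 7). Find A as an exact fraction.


Step 1: Multiply both sides by (z + 2) and set z = -2
Step 2: A = 4 / (-2 - 7)
Step 3: A = 4 / (-9)
Step 4: A = -4/9

-4/9


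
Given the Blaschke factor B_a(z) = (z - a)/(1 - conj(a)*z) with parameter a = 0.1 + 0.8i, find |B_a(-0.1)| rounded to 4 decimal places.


Step 1: Numerator z0 - a = -0.1 - (0.1 + 0.8i) = -0.2 - 0.8i
Step 2: Denominator 1 - conj(a)*z0 = 1 - (0.1 - 0.8i)*(-0.1) = 1.01 - 0.08i
Step 3: |z0 - a|^2 = (-0.2)^2 + (-0.8)^2 = 0.68; |1 - conj(a)*z0|^2 = 1.01^2 + (-0.08)^2 = 1.0265
Step 4: |B_a(-0.1)| = sqrt(0.68 / 1.0265) = sqrt(0.662445)
Step 5: = 0.8139

0.8139


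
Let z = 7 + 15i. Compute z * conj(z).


Step 1: conj(z) = 7 - 15i
Step 2: z * conj(z) = 7^2 + 15^2
Step 3: = 49 + 225 = 274

274


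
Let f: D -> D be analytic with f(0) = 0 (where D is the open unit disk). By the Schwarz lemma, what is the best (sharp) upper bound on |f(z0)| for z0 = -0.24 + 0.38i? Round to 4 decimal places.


Step 1: Schwarz lemma: if f: D -> D is analytic with f(0) = 0, then |f(z)| <= |z| for all z in D, and this is sharp (f(z) = z).
Step 2: |z0|^2 = (-0.24)^2 + 0.38^2 = 0.202
Step 3: |z0| = sqrt(0.202) = 0.449444
Step 4: Best bound = |z0| = 0.4494

0.4494


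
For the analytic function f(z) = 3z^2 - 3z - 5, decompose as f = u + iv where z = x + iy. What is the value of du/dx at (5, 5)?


Step 1: f(z) = 3(x+iy)^2 - 3(x+iy) - 5
Step 2: u = 3(x^2 - y^2) - 3x - 5
Step 3: u_x = 6x - 3
Step 4: At (5, 5): u_x = 30 - 3 = 27

27


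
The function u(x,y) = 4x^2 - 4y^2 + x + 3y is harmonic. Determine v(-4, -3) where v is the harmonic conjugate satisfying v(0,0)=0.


Step 1: v_x = -u_y = 8y - 3
Step 2: v_y = u_x = 8x + 1
Step 3: v = 8xy - 3x + y + C
Step 4: v(0,0) = 0 => C = 0
Step 5: v(-4, -3) = 105

105


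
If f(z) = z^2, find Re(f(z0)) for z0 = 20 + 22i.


Step 1: z0 = 20 + 22i
Step 2: z0^2 = 20^2 - 22^2 + 880i
Step 3: real part = 400 - 484 = -84

-84


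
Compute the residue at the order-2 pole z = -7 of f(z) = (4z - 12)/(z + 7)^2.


Step 1: Pole of order 2 at z = -7
Step 2: Res = lim d/dz [(z + 7)^2 * f(z)] as z -> -7
Step 3: (z + 7)^2 * f(z) = 4z - 12
Step 4: d/dz[4z - 12] = 4

4


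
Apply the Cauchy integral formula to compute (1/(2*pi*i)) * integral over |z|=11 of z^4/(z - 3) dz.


Step 1: f(z) = z^4, a = 3 is inside |z| = 11
Step 2: By Cauchy integral formula: (1/(2pi*i)) * integral = f(a)
Step 3: f(3) = 3^4 = 81

81


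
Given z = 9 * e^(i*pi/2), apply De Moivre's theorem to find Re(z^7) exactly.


Step 1: By De Moivre's theorem, z^7 = 9^7 * e^(i*7*pi/2) = 4782969 * (cos(7*pi/2) + i*sin(7*pi/2))
Step 2: |z|^7 = 9^7 = 4782969
Step 3: Reduce the angle mod 2*pi: 7*pi/2 - 2*pi = 3*pi/2
Step 4: cos(3*pi/2) = 0
Step 5: Re(z^7) = 4782969 * 0 = 0

0


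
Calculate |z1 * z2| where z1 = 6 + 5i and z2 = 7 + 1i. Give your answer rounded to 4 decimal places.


Step 1: |z1| = sqrt(6^2 + 5^2) = sqrt(61)
Step 2: |z2| = sqrt(7^2 + 1^2) = sqrt(50)
Step 3: |z1*z2| = |z1|*|z2| = sqrt(61) * sqrt(50) = sqrt(61 * 50) = sqrt(3050)
Step 4: = 55.2268

55.2268


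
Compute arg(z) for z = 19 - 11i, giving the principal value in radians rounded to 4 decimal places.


Step 1: z = 19 - 11i
Step 2: arg(z) = atan2(-11, 19)
Step 3: arg(z) = -0.5248

-0.5248


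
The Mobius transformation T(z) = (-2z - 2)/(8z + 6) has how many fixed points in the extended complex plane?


Step 1: Fixed points satisfy T(z) = z
Step 2: 8z^2 + 8z + 2 = 0
Step 3: Discriminant = 8^2 - 4*8*2 = 0
Step 4: Number of fixed points = 1

1


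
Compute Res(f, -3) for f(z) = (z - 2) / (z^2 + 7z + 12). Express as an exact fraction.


Step 1: Q(z) = z^2 + 7z + 12 = (z + 3)(z + 4)
Step 2: Q'(z) = 2z + 7
Step 3: Q'(-3) = 1, P(-3) = -5
Step 4: Res = P(-3)/Q'(-3) = -5/1 = -5

-5


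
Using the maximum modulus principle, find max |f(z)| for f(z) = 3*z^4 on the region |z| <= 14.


Step 1: On |z| = 14, |f(z)| = 3 * |z|^4 = 3 * 14^4
Step 2: By maximum modulus principle, maximum is on boundary.
Step 3: Maximum = 3 * 38416 = 115248

115248


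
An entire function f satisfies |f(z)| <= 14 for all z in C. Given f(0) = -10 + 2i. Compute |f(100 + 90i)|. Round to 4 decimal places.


Step 1: By Liouville's theorem, a bounded entire function is constant.
Step 2: f(z) = f(0) = -10 + 2i for all z.
Step 3: |f(w)| = |-10 + 2i| = sqrt(100 + 4)
Step 4: = 10.198

10.198


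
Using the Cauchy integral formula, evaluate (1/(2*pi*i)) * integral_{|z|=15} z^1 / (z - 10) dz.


Step 1: f(z) = z^1, a = 10 is inside |z| = 15
Step 2: By Cauchy integral formula: (1/(2pi*i)) * integral = f(a)
Step 3: f(10) = 10^1 = 10

10


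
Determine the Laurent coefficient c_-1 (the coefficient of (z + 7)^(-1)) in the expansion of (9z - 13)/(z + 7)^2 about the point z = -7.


Step 1: Write the numerator in powers of (z + 7): 9z - 13 = 9(z + 7) + (9*(-7) - 13) = 9(z + 7) - 76
Step 2: Divide by (z + 7)^2: f(z) = -76(z + 7)^(-2) + 9(z + 7)^(-1)
Step 3: This finite sum is the Laurent series of f about z = -7.
Step 4: Coefficient of (z + 7)^(-1) = coefficient of (z + 7) in the re-centred numerator = 9

9


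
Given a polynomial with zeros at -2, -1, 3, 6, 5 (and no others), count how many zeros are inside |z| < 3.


Step 1: Check each root:
  z = -2: |-2| = 2 < 3
  z = -1: |-1| = 1 < 3
  z = 3: |3| = 3 >= 3
  z = 6: |6| = 6 >= 3
  z = 5: |5| = 5 >= 3
Step 2: Count = 2

2


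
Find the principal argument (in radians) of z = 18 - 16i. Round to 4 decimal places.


Step 1: z = 18 - 16i
Step 2: arg(z) = atan2(-16, 18)
Step 3: arg(z) = -0.7266

-0.7266


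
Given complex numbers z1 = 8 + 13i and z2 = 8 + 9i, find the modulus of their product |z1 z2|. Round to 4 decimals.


Step 1: |z1| = sqrt(8^2 + 13^2) = sqrt(233)
Step 2: |z2| = sqrt(8^2 + 9^2) = sqrt(145)
Step 3: |z1*z2| = |z1|*|z2| = sqrt(233) * sqrt(145) = sqrt(233 * 145) = sqrt(33785)
Step 4: = 183.807

183.807


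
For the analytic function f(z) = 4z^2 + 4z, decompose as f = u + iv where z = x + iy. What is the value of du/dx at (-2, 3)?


Step 1: f(z) = 4(x+iy)^2 + 4(x+iy) + 0
Step 2: u = 4(x^2 - y^2) + 4x + 0
Step 3: u_x = 8x + 4
Step 4: At (-2, 3): u_x = -16 + 4 = -12

-12


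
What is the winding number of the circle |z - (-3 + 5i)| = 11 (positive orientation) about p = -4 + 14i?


Step 1: Center c = (-3, 5), radius = 11
Step 2: |p - c|^2 = (-1)^2 + 9^2 = 82
Step 3: r^2 = 121
Step 4: |p-c| < r so winding number = 1

1


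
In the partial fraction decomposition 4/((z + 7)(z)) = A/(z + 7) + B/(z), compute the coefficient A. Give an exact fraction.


Step 1: Multiply both sides by (z + 7) and set z = -7
Step 2: A = 4 / (-7 - 0)
Step 3: A = 4 / (-7)
Step 4: A = -4/7

-4/7


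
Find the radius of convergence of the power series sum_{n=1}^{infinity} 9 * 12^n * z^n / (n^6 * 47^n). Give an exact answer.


Step 1: General term a_n = 9 * 12^n / (n^6 * 47^n)
Step 2: By the root test, |a_n|^(1/n) = 9^(1/n) * 12 / (n^(6/n) * 47) -> 12/47 as n -> infinity (since 9^(1/n) -> 1 and n^(6/n) -> 1)
Step 3: R = 1/lim|a_n|^(1/n) = 47/12

47/12


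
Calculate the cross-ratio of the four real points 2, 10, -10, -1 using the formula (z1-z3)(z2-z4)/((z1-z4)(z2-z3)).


Step 1: (z1-z3)(z2-z4) = 12 * 11 = 132
Step 2: (z1-z4)(z2-z3) = 3 * 20 = 60
Step 3: Cross-ratio = 132/60 = 11/5

11/5


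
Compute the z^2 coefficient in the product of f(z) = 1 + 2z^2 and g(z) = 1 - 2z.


Step 1: z^2 term in f*g comes from: (1)*(0) + (0)*(-2z) + (2z^2)*(1)
Step 2: = 0 + 0 + 2
Step 3: = 2

2


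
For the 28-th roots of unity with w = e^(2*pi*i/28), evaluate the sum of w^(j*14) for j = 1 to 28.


Step 1: The sum sum_{j=1}^{n} w^(k*j) equals n if n | k, else 0.
Step 2: Here n = 28, k = 14
Step 3: Does n divide k? 28 | 14 -> False
Step 4: Sum = 0

0


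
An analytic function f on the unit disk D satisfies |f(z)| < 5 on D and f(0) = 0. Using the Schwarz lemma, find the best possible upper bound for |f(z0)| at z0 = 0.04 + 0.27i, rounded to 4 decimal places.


Step 1: g = f/5 maps D -> D with g(0) = 0, so by the Schwarz lemma |g(z)| <= |z|, i.e. |f(z)| <= 5|z|; this is sharp (f(z) = 5z).
Step 2: |z0|^2 = 0.04^2 + 0.27^2 = 0.0745
Step 3: |z0| = sqrt(0.0745) = 0.272947
Step 4: Best bound = 5 * |z0| = 5 * 0.272947 = 1.3647

1.3647


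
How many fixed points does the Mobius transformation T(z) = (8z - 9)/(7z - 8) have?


Step 1: Fixed points satisfy T(z) = z
Step 2: 7z^2 - 16z + 9 = 0
Step 3: Discriminant = (-16)^2 - 4*7*9 = 4
Step 4: Number of fixed points = 2

2


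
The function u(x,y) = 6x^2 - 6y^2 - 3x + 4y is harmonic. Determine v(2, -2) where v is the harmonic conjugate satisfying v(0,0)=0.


Step 1: v_x = -u_y = 12y - 4
Step 2: v_y = u_x = 12x - 3
Step 3: v = 12xy - 4x - 3y + C
Step 4: v(0,0) = 0 => C = 0
Step 5: v(2, -2) = -50

-50


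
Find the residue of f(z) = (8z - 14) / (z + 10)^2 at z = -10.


Step 1: Pole of order 2 at z = -10
Step 2: Res = lim d/dz [(z + 10)^2 * f(z)] as z -> -10
Step 3: (z + 10)^2 * f(z) = 8z - 14
Step 4: d/dz[8z - 14] = 8

8


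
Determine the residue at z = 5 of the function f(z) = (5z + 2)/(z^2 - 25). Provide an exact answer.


Step 1: Q(z) = z^2 - 25 = (z - 5)(z + 5)
Step 2: Q'(z) = 2z
Step 3: Q'(5) = 10, P(5) = 27
Step 4: Res = P(5)/Q'(5) = 27/10 = 27/10

27/10


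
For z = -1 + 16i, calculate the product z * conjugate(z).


Step 1: conj(z) = -1 - 16i
Step 2: z * conj(z) = (-1)^2 + 16^2
Step 3: = 1 + 256 = 257

257


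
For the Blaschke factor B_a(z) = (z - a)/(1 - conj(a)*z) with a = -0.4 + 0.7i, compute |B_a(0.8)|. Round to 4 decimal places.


Step 1: Numerator z0 - a = 0.8 - (-0.4 + 0.7i) = 1.2 - 0.7i
Step 2: Denominator 1 - conj(a)*z0 = 1 - (-0.4 - 0.7i)*0.8 = 1.32 + 0.56i
Step 3: |z0 - a|^2 = 1.2^2 + (-0.7)^2 = 1.93; |1 - conj(a)*z0|^2 = 1.32^2 + 0.56^2 = 2.056
Step 4: |B_a(0.8)| = sqrt(1.93 / 2.056) = sqrt(0.938716)
Step 5: = 0.9689

0.9689


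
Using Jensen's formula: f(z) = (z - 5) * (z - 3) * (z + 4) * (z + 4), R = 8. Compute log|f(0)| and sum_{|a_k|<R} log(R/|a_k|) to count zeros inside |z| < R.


Jensen's formula: (1/2pi)*integral log|f(Re^it)|dt = log|f(0)| + sum_{|a_k|<R} log(R/|a_k|)
Step 1: f(0) = (-5) * (-3) * 4 * 4 = 240
Step 2: log|f(0)| = log|5| + log|3| + log|-4| + log|-4| = 5.4806
Step 3: Zeros inside |z| < 8: 5, 3, -4, -4
Step 4: Jensen sum = log(8/5) + log(8/3) + log(8/4) + log(8/4) = 2.8371
Step 5: n(R) = number of terms in the Jensen sum = count of zeros inside |z| < 8 = 4

4


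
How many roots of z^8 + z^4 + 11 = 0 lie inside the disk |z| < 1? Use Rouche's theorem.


Step 1: On |z| = 1 the three terms have sizes |z^8| = 1^8 = 1, |z^4| = 1^4 = 1, |11| = 11
Step 2: The dominant term is g(z) = 11; let h(z) = z^8 + z^4 so f = g + h
Step 3: On |z| = 1: |g| = 11 and |h| <= 1 + 1 = 2
Step 4: Since 11 > 2, |h| < |g| on |z| = 1, so by Rouche f has the same number of zeros as g inside |z| < 1
Step 5: g(z) = 11 is a nonzero constant with no zeros inside |z| < 1. Answer = 0

0


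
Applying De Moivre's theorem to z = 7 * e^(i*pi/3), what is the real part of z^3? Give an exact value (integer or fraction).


Step 1: By De Moivre's theorem, z^3 = 7^3 * e^(i*3*pi/3) = 343 * (cos(pi) + i*sin(pi))
Step 2: |z|^3 = 7^3 = 343
Step 3: The angle pi already lies in [0, 2*pi)
Step 4: cos(pi) = -1
Step 5: Re(z^3) = 343 * (-1) = -343

-343


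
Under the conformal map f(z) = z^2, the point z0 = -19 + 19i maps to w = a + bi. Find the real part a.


Step 1: z0 = -19 + 19i
Step 2: z0^2 = (-19)^2 - 19^2 - 722i
Step 3: real part = 361 - 361 = 0

0


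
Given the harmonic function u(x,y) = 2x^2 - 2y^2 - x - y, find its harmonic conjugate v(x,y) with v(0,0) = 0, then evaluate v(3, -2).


Step 1: v_x = -u_y = 4y + 1
Step 2: v_y = u_x = 4x - 1
Step 3: v = 4xy + x - y + C
Step 4: v(0,0) = 0 => C = 0
Step 5: v(3, -2) = -19

-19


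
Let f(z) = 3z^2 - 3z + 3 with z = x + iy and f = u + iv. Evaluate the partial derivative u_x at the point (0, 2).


Step 1: f(z) = 3(x+iy)^2 - 3(x+iy) + 3
Step 2: u = 3(x^2 - y^2) - 3x + 3
Step 3: u_x = 6x - 3
Step 4: At (0, 2): u_x = 0 - 3 = -3

-3


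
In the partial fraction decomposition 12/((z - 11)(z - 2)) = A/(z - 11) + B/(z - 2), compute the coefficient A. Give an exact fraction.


Step 1: Multiply both sides by (z - 11) and set z = 11
Step 2: A = 12 / (11 - 2)
Step 3: A = 12 / 9
Step 4: A = 4/3

4/3


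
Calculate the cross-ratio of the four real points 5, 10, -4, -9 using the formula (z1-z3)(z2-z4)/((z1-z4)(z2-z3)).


Step 1: (z1-z3)(z2-z4) = 9 * 19 = 171
Step 2: (z1-z4)(z2-z3) = 14 * 14 = 196
Step 3: Cross-ratio = 171/196 = 171/196

171/196


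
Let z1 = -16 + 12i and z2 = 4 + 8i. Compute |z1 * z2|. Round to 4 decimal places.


Step 1: |z1| = sqrt((-16)^2 + 12^2) = sqrt(400)
Step 2: |z2| = sqrt(4^2 + 8^2) = sqrt(80)
Step 3: |z1*z2| = |z1|*|z2| = sqrt(400) * sqrt(80) = sqrt(400 * 80) = sqrt(32000)
Step 4: = 178.8854

178.8854


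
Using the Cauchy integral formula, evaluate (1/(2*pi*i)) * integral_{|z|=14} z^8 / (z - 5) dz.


Step 1: f(z) = z^8, a = 5 is inside |z| = 14
Step 2: By Cauchy integral formula: (1/(2pi*i)) * integral = f(a)
Step 3: f(5) = 5^8 = 390625

390625


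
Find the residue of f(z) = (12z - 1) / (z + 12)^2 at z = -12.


Step 1: Pole of order 2 at z = -12
Step 2: Res = lim d/dz [(z + 12)^2 * f(z)] as z -> -12
Step 3: (z + 12)^2 * f(z) = 12z - 1
Step 4: d/dz[12z - 1] = 12

12


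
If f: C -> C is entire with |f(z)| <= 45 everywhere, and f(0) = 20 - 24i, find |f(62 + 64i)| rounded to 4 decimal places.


Step 1: By Liouville's theorem, a bounded entire function is constant.
Step 2: f(z) = f(0) = 20 - 24i for all z.
Step 3: |f(w)| = |20 - 24i| = sqrt(400 + 576)
Step 4: = 31.241

31.241


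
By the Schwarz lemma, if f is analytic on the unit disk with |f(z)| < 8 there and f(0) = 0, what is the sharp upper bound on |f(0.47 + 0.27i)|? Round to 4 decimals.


Step 1: g = f/8 maps D -> D with g(0) = 0, so by the Schwarz lemma |g(z)| <= |z|, i.e. |f(z)| <= 8|z|; this is sharp (f(z) = 8z).
Step 2: |z0|^2 = 0.47^2 + 0.27^2 = 0.2938
Step 3: |z0| = sqrt(0.2938) = 0.542033
Step 4: Best bound = 8 * |z0| = 8 * 0.542033 = 4.3363

4.3363


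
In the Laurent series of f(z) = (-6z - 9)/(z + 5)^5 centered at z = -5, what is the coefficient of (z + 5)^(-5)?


Step 1: Write the numerator in powers of (z + 5): -6z - 9 = -6(z + 5) + (-6*(-5) - 9) = -6(z + 5) + 21
Step 2: Divide by (z + 5)^5: f(z) = 21(z + 5)^(-5) - 6(z + 5)^(-4)
Step 3: This finite sum is the Laurent series of f about z = -5.
Step 4: Coefficient of (z + 5)^(-5) = -6*(-5) - 9 = 21

21


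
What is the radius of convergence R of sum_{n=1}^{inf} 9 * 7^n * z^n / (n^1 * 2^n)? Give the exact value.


Step 1: General term a_n = 9 * 7^n / (n^1 * 2^n)
Step 2: By the root test, |a_n|^(1/n) = 9^(1/n) * 7 / (n^(1/n) * 2) -> 7/2 as n -> infinity (since 9^(1/n) -> 1 and n^(1/n) -> 1)
Step 3: R = 1/lim|a_n|^(1/n) = 2/7

2/7


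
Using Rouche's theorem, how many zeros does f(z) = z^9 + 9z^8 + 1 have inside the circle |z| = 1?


Step 1: On |z| = 1 the three terms have sizes |z^9| = 1^9 = 1, |9z^8| = 9*1^8 = 9, |1| = 1
Step 2: The dominant term is g(z) = 9z^8; let h(z) = z^9 + 1 so f = g + h
Step 3: On |z| = 1: |g| = 9 and |h| <= 1 + 1 = 2
Step 4: Since 9 > 2, |h| < |g| on |z| = 1, so by Rouche f has the same number of zeros as g inside |z| < 1
Step 5: g(z) = 9z^8 has 8 zeros (at the origin, multiplicity 8) inside |z| < 1. Answer = 8

8


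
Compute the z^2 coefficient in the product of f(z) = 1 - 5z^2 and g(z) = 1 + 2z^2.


Step 1: z^2 term in f*g comes from: (1)*(2z^2) + (0)*(0) + (-5z^2)*(1)
Step 2: = 2 + 0 - 5
Step 3: = -3

-3


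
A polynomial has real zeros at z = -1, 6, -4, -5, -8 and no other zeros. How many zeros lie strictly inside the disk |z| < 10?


Step 1: Check each root:
  z = -1: |-1| = 1 < 10
  z = 6: |6| = 6 < 10
  z = -4: |-4| = 4 < 10
  z = -5: |-5| = 5 < 10
  z = -8: |-8| = 8 < 10
Step 2: Count = 5

5


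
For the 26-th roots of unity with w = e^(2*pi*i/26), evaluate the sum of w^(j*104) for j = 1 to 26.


Step 1: The sum sum_{j=1}^{n} w^(k*j) equals n if n | k, else 0.
Step 2: Here n = 26, k = 104
Step 3: Does n divide k? 26 | 104 -> True
Step 4: Sum = 26

26


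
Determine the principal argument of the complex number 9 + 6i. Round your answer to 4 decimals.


Step 1: z = 9 + 6i
Step 2: arg(z) = atan2(6, 9)
Step 3: arg(z) = 0.588

0.588


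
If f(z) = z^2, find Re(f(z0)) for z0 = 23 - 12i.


Step 1: z0 = 23 - 12i
Step 2: z0^2 = 23^2 - (-12)^2 - 552i
Step 3: real part = 529 - 144 = 385

385


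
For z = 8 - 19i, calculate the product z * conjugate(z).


Step 1: conj(z) = 8 + 19i
Step 2: z * conj(z) = 8^2 + (-19)^2
Step 3: = 64 + 361 = 425

425


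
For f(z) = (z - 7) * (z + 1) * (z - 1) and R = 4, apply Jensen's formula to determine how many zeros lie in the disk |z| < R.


Jensen's formula: (1/2pi)*integral log|f(Re^it)|dt = log|f(0)| + sum_{|a_k|<R} log(R/|a_k|)
Step 1: f(0) = (-7) * 1 * (-1) = 7
Step 2: log|f(0)| = log|7| + log|-1| + log|1| = 1.9459
Step 3: Zeros inside |z| < 4: -1, 1
Step 4: Jensen sum = log(4/1) + log(4/1) = 2.7726
Step 5: n(R) = number of terms in the Jensen sum = count of zeros inside |z| < 4 = 2

2


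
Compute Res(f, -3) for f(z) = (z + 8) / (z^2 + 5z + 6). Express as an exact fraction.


Step 1: Q(z) = z^2 + 5z + 6 = (z + 3)(z + 2)
Step 2: Q'(z) = 2z + 5
Step 3: Q'(-3) = -1, P(-3) = 5
Step 4: Res = P(-3)/Q'(-3) = 5/(-1) = -5

-5


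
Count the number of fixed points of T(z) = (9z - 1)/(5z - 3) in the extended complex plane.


Step 1: Fixed points satisfy T(z) = z
Step 2: 5z^2 - 12z + 1 = 0
Step 3: Discriminant = (-12)^2 - 4*5*1 = 124
Step 4: Number of fixed points = 2

2


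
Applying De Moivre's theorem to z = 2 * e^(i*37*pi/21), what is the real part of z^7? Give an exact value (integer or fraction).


Step 1: By De Moivre's theorem, z^7 = 2^7 * e^(i*7*37*pi/21) = 128 * (cos(37*pi/3) + i*sin(37*pi/3))
Step 2: |z|^7 = 2^7 = 128
Step 3: Reduce the angle mod 2*pi: 37*pi/3 - 12*pi = pi/3
Step 4: cos(pi/3) = 1/2
Step 5: Re(z^7) = 128 * 1/2 = 64

64


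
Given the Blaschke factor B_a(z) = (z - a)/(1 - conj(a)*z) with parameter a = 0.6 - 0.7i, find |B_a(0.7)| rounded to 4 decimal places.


Step 1: Numerator z0 - a = 0.7 - (0.6 - 0.7i) = 0.1 + 0.7i
Step 2: Denominator 1 - conj(a)*z0 = 1 - (0.6 + 0.7i)*0.7 = 0.58 - 0.49i
Step 3: |z0 - a|^2 = 0.1^2 + 0.7^2 = 0.5; |1 - conj(a)*z0|^2 = 0.58^2 + (-0.49)^2 = 0.5765
Step 4: |B_a(0.7)| = sqrt(0.5 / 0.5765) = sqrt(0.867303)
Step 5: = 0.9313

0.9313


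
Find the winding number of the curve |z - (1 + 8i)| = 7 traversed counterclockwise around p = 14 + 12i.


Step 1: Center c = (1, 8), radius = 7
Step 2: |p - c|^2 = 13^2 + 4^2 = 185
Step 3: r^2 = 49
Step 4: |p-c| > r so winding number = 0

0


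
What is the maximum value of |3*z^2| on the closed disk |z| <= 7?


Step 1: On |z| = 7, |f(z)| = 3 * |z|^2 = 3 * 7^2
Step 2: By maximum modulus principle, maximum is on boundary.
Step 3: Maximum = 3 * 49 = 147

147


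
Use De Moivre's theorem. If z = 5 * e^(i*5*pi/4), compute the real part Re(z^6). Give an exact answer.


Step 1: By De Moivre's theorem, z^6 = 5^6 * e^(i*6*5*pi/4) = 15625 * (cos(15*pi/2) + i*sin(15*pi/2))
Step 2: |z|^6 = 5^6 = 15625
Step 3: Reduce the angle mod 2*pi: 15*pi/2 - 6*pi = 3*pi/2
Step 4: cos(3*pi/2) = 0
Step 5: Re(z^6) = 15625 * 0 = 0

0


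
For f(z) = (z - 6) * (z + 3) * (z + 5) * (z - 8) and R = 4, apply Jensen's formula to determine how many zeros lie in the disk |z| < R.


Jensen's formula: (1/2pi)*integral log|f(Re^it)|dt = log|f(0)| + sum_{|a_k|<R} log(R/|a_k|)
Step 1: f(0) = (-6) * 3 * 5 * (-8) = 720
Step 2: log|f(0)| = log|6| + log|-3| + log|-5| + log|8| = 6.5793
Step 3: Zeros inside |z| < 4: -3
Step 4: Jensen sum = log(4/3) = 0.2877
Step 5: n(R) = number of terms in the Jensen sum = count of zeros inside |z| < 4 = 1

1


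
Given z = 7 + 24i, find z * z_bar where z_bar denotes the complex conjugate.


Step 1: conj(z) = 7 - 24i
Step 2: z * conj(z) = 7^2 + 24^2
Step 3: = 49 + 576 = 625

625


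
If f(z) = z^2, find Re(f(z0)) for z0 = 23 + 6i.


Step 1: z0 = 23 + 6i
Step 2: z0^2 = 23^2 - 6^2 + 276i
Step 3: real part = 529 - 36 = 493

493


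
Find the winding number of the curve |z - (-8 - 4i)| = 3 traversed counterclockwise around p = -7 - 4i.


Step 1: Center c = (-8, -4), radius = 3
Step 2: |p - c|^2 = 1^2 + 0^2 = 1
Step 3: r^2 = 9
Step 4: |p-c| < r so winding number = 1

1


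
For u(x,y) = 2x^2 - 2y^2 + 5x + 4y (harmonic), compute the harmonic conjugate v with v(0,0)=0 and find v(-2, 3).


Step 1: v_x = -u_y = 4y - 4
Step 2: v_y = u_x = 4x + 5
Step 3: v = 4xy - 4x + 5y + C
Step 4: v(0,0) = 0 => C = 0
Step 5: v(-2, 3) = -1

-1


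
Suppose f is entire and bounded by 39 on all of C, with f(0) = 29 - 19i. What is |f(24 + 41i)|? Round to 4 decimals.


Step 1: By Liouville's theorem, a bounded entire function is constant.
Step 2: f(z) = f(0) = 29 - 19i for all z.
Step 3: |f(w)| = |29 - 19i| = sqrt(841 + 361)
Step 4: = 34.6699

34.6699


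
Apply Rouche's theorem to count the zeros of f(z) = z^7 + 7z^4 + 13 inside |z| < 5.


Step 1: On |z| = 5 the three terms have sizes |z^7| = 5^7 = 78125, |7z^4| = 7*5^4 = 4375, |13| = 13
Step 2: The dominant term is g(z) = z^7; let h(z) = 7z^4 + 13 so f = g + h
Step 3: On |z| = 5: |g| = 78125 and |h| <= 4375 + 13 = 4388
Step 4: Since 78125 > 4388, |h| < |g| on |z| = 5, so by Rouche f has the same number of zeros as g inside |z| < 5
Step 5: g(z) = z^7 has 7 zeros (all at the origin) inside |z| < 5. Answer = 7

7


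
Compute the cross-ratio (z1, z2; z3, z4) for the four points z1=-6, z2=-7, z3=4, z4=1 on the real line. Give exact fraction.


Step 1: (z1-z3)(z2-z4) = (-10) * (-8) = 80
Step 2: (z1-z4)(z2-z3) = (-7) * (-11) = 77
Step 3: Cross-ratio = 80/77 = 80/77

80/77


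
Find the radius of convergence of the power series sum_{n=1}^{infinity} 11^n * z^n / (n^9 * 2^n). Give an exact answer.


Step 1: General term a_n = 11^n / (n^9 * 2^n)
Step 2: By the root test, |a_n|^(1/n) = 11 / (n^(9/n) * 2) -> 11/2 as n -> infinity (since n^(9/n) -> 1)
Step 3: R = 1/lim|a_n|^(1/n) = 2/11

2/11


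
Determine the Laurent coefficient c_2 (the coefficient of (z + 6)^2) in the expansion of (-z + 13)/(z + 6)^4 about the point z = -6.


Step 1: Write the numerator in powers of (z + 6): -z + 13 = -(z + 6) + (-1*(-6) + 13) = -(z + 6) + 19
Step 2: Divide by (z + 6)^4: f(z) = 19(z + 6)^(-4) - (z + 6)^(-3)
Step 3: This finite sum is the Laurent series of f about z = -6.
Step 4: Only the powers -4 and -3 appear, so the coefficient of (z + 6)^2 = 0

0


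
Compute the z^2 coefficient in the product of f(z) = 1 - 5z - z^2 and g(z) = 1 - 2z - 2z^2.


Step 1: z^2 term in f*g comes from: (1)*(-2z^2) + (-5z)*(-2z) + (-z^2)*(1)
Step 2: = -2 + 10 - 1
Step 3: = 7

7


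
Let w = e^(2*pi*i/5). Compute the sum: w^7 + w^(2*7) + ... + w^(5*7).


Step 1: The sum sum_{j=1}^{n} w^(k*j) equals n if n | k, else 0.
Step 2: Here n = 5, k = 7
Step 3: Does n divide k? 5 | 7 -> False
Step 4: Sum = 0

0


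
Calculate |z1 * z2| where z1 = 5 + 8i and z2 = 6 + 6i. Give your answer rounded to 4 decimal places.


Step 1: |z1| = sqrt(5^2 + 8^2) = sqrt(89)
Step 2: |z2| = sqrt(6^2 + 6^2) = sqrt(72)
Step 3: |z1*z2| = |z1|*|z2| = sqrt(89) * sqrt(72) = sqrt(89 * 72) = sqrt(6408)
Step 4: = 80.05

80.05


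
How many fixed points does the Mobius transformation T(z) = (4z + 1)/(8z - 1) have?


Step 1: Fixed points satisfy T(z) = z
Step 2: 8z^2 - 5z - 1 = 0
Step 3: Discriminant = (-5)^2 - 4*8*(-1) = 57
Step 4: Number of fixed points = 2

2


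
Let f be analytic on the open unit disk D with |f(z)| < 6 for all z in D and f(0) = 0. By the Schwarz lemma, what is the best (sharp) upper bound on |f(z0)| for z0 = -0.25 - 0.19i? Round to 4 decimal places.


Step 1: g = f/6 maps D -> D with g(0) = 0, so by the Schwarz lemma |g(z)| <= |z|, i.e. |f(z)| <= 6|z|; this is sharp (f(z) = 6z).
Step 2: |z0|^2 = (-0.25)^2 + (-0.19)^2 = 0.0986
Step 3: |z0| = sqrt(0.0986) = 0.314006
Step 4: Best bound = 6 * |z0| = 6 * 0.314006 = 1.884

1.884


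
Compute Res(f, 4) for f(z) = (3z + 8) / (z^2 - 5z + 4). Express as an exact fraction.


Step 1: Q(z) = z^2 - 5z + 4 = (z - 4)(z - 1)
Step 2: Q'(z) = 2z - 5
Step 3: Q'(4) = 3, P(4) = 20
Step 4: Res = P(4)/Q'(4) = 20/3 = 20/3

20/3


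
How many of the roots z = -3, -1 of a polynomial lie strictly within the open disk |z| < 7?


Step 1: Check each root:
  z = -3: |-3| = 3 < 7
  z = -1: |-1| = 1 < 7
Step 2: Count = 2

2


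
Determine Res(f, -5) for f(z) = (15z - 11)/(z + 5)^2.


Step 1: Pole of order 2 at z = -5
Step 2: Res = lim d/dz [(z + 5)^2 * f(z)] as z -> -5
Step 3: (z + 5)^2 * f(z) = 15z - 11
Step 4: d/dz[15z - 11] = 15

15


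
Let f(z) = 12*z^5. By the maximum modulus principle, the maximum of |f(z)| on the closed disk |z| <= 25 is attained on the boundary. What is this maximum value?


Step 1: On |z| = 25, |f(z)| = 12 * |z|^5 = 12 * 25^5
Step 2: By maximum modulus principle, maximum is on boundary.
Step 3: Maximum = 12 * 9765625 = 117187500

117187500


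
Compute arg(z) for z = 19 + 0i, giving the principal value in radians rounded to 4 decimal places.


Step 1: z = 19 + 0i
Step 2: arg(z) = atan2(0, 19)
Step 3: arg(z) = 0.0

0.0


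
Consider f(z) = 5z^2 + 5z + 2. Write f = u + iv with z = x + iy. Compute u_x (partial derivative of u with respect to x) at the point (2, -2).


Step 1: f(z) = 5(x+iy)^2 + 5(x+iy) + 2
Step 2: u = 5(x^2 - y^2) + 5x + 2
Step 3: u_x = 10x + 5
Step 4: At (2, -2): u_x = 20 + 5 = 25

25
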